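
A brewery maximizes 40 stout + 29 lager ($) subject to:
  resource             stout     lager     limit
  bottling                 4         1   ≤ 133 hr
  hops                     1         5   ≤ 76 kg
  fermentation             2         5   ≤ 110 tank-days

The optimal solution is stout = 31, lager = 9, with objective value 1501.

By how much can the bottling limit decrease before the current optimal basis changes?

117.8

Binding constraints: bottling, hops. The basis is B = [[4,1],[1,5]] with det 19.
Per unit decrease in bottling, x* moves by d = (-0.2632, 0.0526).
The basis stays optimal until stout reaches 0; allowable decrease = 117.8 hr.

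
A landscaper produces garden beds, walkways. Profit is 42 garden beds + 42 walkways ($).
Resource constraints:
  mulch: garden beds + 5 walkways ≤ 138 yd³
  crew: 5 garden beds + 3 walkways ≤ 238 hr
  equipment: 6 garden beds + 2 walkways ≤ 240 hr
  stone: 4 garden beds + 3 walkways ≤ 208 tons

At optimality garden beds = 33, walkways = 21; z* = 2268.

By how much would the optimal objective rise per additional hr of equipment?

Check each constraint at x*: mulch 138/138 (tight); crew 228/238 (slack 10); equipment 240/240 (tight); stone 195/208 (slack 13).
Slack constraints have shadow price 0 (complementary slackness).
From A_Bᵀ y = c: 1·y_mulch + 6·y_equipment = 42; 5·y_mulch + 2·y_equipment = 42.
Solving: y_mulch = 6, y_equipment = 6.
Shadow price of equipment = 6.

6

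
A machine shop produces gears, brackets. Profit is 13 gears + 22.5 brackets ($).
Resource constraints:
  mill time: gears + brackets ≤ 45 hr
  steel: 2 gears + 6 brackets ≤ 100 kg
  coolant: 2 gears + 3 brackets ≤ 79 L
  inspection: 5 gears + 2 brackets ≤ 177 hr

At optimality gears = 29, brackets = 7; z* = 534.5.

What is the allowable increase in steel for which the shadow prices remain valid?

58

Binding constraints: steel, coolant. The basis is B = [[2,6],[2,3]] with det -6.
Per unit increase in steel, x* moves by d = (-0.5, 0.3333).
The basis stays optimal until gears reaches 0; allowable increase = 58 kg.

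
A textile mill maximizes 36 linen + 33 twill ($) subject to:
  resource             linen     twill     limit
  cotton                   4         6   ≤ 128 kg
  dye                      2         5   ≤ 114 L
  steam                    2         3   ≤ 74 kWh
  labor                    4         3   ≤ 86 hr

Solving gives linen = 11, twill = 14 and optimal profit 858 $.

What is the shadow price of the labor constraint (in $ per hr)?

Check each constraint at x*: cotton 128/128 (tight); dye 92/114 (slack 22); steam 64/74 (slack 10); labor 86/86 (tight).
By complementary slackness, y = 0 for the non-binding constraints.
From A_Bᵀ y = c: 4·y_cotton + 4·y_labor = 36; 6·y_cotton + 3·y_labor = 33.
This yields shadow prices y_cotton = 2, y_labor = 7.
Shadow price of labor = 7.

7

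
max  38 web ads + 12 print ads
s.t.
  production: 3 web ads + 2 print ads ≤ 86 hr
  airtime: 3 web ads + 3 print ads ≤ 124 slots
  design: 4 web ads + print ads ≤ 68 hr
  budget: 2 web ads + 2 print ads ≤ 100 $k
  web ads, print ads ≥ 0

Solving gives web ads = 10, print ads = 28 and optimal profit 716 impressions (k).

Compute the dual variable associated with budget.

Check each constraint at x*: production 86/86 (tight); airtime 114/124 (slack 10); design 68/68 (tight); budget 76/100 (slack 24).
Since airtime, budget are not tight, their duals are 0.
The binding rows give the dual system: 3·y_production + 4·y_design = 38 and 2·y_production + 1·y_design = 12.
Solving: y_production = 2, y_design = 8.
Shadow price of budget = 0.

0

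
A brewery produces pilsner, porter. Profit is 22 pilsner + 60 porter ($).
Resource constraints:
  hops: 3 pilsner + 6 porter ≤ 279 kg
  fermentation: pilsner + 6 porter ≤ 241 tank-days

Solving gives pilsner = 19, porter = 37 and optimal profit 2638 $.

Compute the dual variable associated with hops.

6

At the optimum: hops uses 279 of 279 (binding); fermentation uses 241 of 241 (binding).
The binding rows give the dual system: 3·y_hops + 1·y_fermentation = 22 and 6·y_hops + 6·y_fermentation = 60.
This yields shadow prices y_hops = 6, y_fermentation = 4.
Shadow price of hops = 6.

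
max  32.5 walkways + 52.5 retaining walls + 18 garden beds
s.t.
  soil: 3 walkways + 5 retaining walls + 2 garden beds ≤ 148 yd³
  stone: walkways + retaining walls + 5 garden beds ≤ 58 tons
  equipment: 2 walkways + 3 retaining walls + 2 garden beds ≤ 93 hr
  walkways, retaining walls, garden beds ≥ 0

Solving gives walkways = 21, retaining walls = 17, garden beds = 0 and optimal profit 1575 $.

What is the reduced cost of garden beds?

-7

Check each constraint at x*: soil 148/148 (tight); stone 38/58 (slack 20); equipment 93/93 (tight).
Slack constraints have shadow price 0 (complementary slackness).
Dual feasibility on the basic columns requires 3·y_soil + 2·y_equipment = 32.5, 5·y_soil + 3·y_equipment = 52.5.
This yields shadow prices y_soil = 7.5, y_equipment = 5.
Reduced cost of garden beds: c₃ − yᵀa₃ = 18 − (7.5·2 + 5·2) = 18 − 25 = -7.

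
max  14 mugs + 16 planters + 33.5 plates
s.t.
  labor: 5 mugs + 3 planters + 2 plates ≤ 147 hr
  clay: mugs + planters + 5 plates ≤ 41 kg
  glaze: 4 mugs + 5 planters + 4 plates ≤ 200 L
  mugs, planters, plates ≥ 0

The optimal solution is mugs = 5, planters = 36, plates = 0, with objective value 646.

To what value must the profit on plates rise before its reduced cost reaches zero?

38

Binding: clay and glaze. Non-binding: labor (14 unused).
By complementary slackness, y = 0 for the non-binding constraint.
From A_Bᵀ y = c: 1·y_clay + 4·y_glaze = 14; 1·y_clay + 5·y_glaze = 16.
Solving: y_clay = 6, y_glaze = 2.
plates enters the basis when its profit ≥ yᵀa₃ = 6·5 + 2·4 = 38.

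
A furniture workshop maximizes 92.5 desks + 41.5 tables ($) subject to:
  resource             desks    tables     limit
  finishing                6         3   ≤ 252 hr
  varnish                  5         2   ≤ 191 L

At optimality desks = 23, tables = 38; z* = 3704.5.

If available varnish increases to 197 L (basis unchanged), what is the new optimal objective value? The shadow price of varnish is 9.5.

Δb = 6, so new z* = 3704.5 + (9.5)·(6) = 3704.5 + 57 = 3761.5.

3761.5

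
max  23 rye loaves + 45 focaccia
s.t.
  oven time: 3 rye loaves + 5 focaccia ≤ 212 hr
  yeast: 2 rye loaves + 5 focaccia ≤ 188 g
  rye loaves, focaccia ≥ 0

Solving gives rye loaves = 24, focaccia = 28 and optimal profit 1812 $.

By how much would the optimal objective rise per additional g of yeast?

Check each constraint at x*: oven time 212/212 (tight); yeast 188/188 (tight).
Dual feasibility on the basic columns requires 3·y_oven time + 2·y_yeast = 23, 5·y_oven time + 5·y_yeast = 45.
This yields shadow prices y_oven time = 5, y_yeast = 4.
Shadow price of yeast = 4.

4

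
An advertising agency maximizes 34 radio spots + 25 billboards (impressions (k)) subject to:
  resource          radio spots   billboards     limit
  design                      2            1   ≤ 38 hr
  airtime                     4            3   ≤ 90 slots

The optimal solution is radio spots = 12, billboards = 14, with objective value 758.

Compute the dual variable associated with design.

1

Check each constraint at x*: design 38/38 (tight); airtime 90/90 (tight).
Dual feasibility on the basic columns requires 2·y_design + 4·y_airtime = 34, 1·y_design + 3·y_airtime = 25.
This yields shadow prices y_design = 1, y_airtime = 8.
Shadow price of design = 1.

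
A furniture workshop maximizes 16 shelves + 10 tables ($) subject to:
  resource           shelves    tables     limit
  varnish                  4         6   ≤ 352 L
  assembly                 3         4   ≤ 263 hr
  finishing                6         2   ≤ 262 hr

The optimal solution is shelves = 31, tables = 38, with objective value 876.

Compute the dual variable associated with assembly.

At the optimum: varnish uses 352 of 352 (binding); assembly uses 245 of 263 (slack = 18); finishing uses 262 of 262 (binding).
Slack constraints have shadow price 0 (complementary slackness).
The binding rows give the dual system: 4·y_varnish + 6·y_finishing = 16 and 6·y_varnish + 2·y_finishing = 10.
→ y_varnish = 1 and y_finishing = 2.
Shadow price of assembly = 0.

0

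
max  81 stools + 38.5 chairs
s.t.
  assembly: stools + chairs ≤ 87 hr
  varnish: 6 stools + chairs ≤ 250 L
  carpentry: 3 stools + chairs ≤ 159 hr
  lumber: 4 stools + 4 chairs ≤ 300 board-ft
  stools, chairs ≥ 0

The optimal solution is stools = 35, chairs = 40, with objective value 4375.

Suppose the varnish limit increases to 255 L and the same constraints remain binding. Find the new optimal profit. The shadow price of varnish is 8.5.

4417.5

Δb = 5, so new z* = 4375 + (8.5)·(5) = 4375 + 42.5 = 4417.5.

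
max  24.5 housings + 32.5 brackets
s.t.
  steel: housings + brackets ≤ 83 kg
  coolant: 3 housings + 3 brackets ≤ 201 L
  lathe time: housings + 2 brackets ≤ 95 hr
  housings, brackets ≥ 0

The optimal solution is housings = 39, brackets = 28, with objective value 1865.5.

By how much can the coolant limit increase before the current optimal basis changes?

Binding constraints: coolant, lathe time. The basis is B = [[3,3],[1,2]] with det 3.
Per unit increase in coolant, x* moves by d = (0.6667, -0.3333).
The basis stays optimal until steel becomes binding; allowable increase = 48 L.

48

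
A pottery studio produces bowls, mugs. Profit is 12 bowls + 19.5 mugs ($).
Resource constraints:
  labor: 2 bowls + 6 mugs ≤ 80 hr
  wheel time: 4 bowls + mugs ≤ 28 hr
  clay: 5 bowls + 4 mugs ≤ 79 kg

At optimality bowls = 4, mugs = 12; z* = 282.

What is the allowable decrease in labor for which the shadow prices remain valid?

66

Binding constraints: labor, wheel time. The basis is B = [[2,6],[4,1]] with det -22.
Per unit decrease in labor, x* moves by d = (0.0455, -0.1818).
The basis stays optimal until mugs reaches 0; allowable decrease = 66 hr.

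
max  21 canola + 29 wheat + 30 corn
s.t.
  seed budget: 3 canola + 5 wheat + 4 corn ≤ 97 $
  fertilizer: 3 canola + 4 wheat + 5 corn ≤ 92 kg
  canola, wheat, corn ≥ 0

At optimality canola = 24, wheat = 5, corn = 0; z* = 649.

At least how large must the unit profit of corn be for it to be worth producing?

34

Both seed budget and fertilizer are binding at x*.
Dual feasibility on the basic columns requires 3·y_seed budget + 3·y_fertilizer = 21, 5·y_seed budget + 4·y_fertilizer = 29.
→ y_seed budget = 1 and y_fertilizer = 6.
corn enters the basis when its profit ≥ yᵀa₃ = 1·4 + 6·5 = 34.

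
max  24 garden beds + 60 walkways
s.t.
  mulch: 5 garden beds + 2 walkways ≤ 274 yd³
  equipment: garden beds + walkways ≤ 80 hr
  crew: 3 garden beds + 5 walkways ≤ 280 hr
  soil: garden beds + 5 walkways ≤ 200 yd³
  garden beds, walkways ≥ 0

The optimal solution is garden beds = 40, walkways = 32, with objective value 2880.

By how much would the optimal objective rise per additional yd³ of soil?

6

At the optimum: mulch uses 264 of 274 (slack = 10); equipment uses 72 of 80 (slack = 8); crew uses 280 of 280 (binding); soil uses 200 of 200 (binding).
Since mulch, equipment are not tight, their duals are 0.
The binding rows give the dual system: 3·y_crew + 1·y_soil = 24 and 5·y_crew + 5·y_soil = 60.
→ y_crew = 6 and y_soil = 6.
Shadow price of soil = 6.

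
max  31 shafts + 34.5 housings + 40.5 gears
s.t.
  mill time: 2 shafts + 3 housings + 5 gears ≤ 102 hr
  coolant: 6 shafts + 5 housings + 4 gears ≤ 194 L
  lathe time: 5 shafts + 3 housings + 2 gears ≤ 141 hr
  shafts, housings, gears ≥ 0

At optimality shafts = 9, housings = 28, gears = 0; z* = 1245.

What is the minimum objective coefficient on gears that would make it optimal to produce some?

Check each constraint at x*: mill time 102/102 (tight); coolant 194/194 (tight); lathe time 129/141 (slack 12).
Since lathe time is not tight, its dual is 0.
The binding rows give the dual system: 2·y_mill time + 6·y_coolant = 31 and 3·y_mill time + 5·y_coolant = 34.5.
Solving: y_mill time = 6.5, y_coolant = 3.
gears enters the basis when its profit ≥ yᵀa₃ = 6.5·5 + 3·4 = 44.5.

44.5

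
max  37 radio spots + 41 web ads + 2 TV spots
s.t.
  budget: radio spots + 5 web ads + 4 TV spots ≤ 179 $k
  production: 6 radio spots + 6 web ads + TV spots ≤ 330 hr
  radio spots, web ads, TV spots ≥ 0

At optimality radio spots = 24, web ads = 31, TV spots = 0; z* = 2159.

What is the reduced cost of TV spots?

-8

At the optimum: budget uses 179 of 179 (binding); production uses 330 of 330 (binding).
The binding rows give the dual system: 1·y_budget + 6·y_production = 37 and 5·y_budget + 6·y_production = 41.
This yields shadow prices y_budget = 1, y_production = 6.
Reduced cost of TV spots: c₃ − yᵀa₃ = 2 − (1·4 + 6·1) = 2 − 10 = -8.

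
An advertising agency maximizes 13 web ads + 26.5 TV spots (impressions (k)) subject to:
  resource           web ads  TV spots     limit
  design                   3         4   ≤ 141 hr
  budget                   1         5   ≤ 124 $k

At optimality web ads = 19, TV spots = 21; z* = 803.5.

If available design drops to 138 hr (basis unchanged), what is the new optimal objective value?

793

Both design and budget are binding at x*.
The binding rows give the dual system: 3·y_design + 1·y_budget = 13 and 4·y_design + 5·y_budget = 26.5.
Solving: y_design = 3.5, y_budget = 2.5.
Δz = y_design·Δb = 3.5 × (-3) = -10.5, so new z* = 803.5 − 10.5 = 793.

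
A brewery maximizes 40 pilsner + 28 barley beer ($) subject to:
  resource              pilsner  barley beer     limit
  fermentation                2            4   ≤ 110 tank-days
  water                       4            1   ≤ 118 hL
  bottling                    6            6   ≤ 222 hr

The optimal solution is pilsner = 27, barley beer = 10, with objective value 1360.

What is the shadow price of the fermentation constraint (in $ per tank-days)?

0

Check each constraint at x*: fermentation 94/110 (slack 16); water 118/118 (tight); bottling 222/222 (tight).
By complementary slackness, y = 0 for the non-binding constraint.
From A_Bᵀ y = c: 4·y_water + 6·y_bottling = 40; 1·y_water + 6·y_bottling = 28.
→ y_water = 4 and y_bottling = 4.
Shadow price of fermentation = 0.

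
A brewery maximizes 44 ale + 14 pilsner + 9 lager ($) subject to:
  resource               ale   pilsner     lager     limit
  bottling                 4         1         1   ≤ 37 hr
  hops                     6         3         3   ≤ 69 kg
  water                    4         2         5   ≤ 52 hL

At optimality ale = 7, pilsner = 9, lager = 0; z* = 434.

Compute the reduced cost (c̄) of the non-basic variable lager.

-5

At the optimum: bottling uses 37 of 37 (binding); hops uses 69 of 69 (binding); water uses 46 of 52 (slack = 6).
Since water is not tight, its dual is 0.
Dual feasibility on the basic columns requires 4·y_bottling + 6·y_hops = 44, 1·y_bottling + 3·y_hops = 14.
Solving: y_bottling = 8, y_hops = 2.
Reduced cost of lager: c₃ − yᵀa₃ = 9 − (8·1 + 2·3) = 9 − 14 = -5.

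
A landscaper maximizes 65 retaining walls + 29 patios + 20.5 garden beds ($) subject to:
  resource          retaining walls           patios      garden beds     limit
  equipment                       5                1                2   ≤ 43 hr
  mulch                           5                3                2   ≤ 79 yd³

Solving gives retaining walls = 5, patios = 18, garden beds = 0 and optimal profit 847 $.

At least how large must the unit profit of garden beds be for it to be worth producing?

26

At the optimum: equipment uses 43 of 43 (binding); mulch uses 79 of 79 (binding).
From A_Bᵀ y = c: 5·y_equipment + 5·y_mulch = 65; 1·y_equipment + 3·y_mulch = 29.
This yields shadow prices y_equipment = 5, y_mulch = 8.
garden beds enters the basis when its profit ≥ yᵀa₃ = 5·2 + 8·2 = 26.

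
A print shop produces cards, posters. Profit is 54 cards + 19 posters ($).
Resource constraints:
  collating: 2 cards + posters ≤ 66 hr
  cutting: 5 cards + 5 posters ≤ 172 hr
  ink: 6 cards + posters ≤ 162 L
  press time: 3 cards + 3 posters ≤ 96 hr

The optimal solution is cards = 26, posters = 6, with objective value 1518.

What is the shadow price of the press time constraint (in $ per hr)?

4

At the optimum: collating uses 58 of 66 (slack = 8); cutting uses 160 of 172 (slack = 12); ink uses 162 of 162 (binding); press time uses 96 of 96 (binding).
Since collating, cutting are not tight, their duals are 0.
Dual feasibility on the basic columns requires 6·y_ink + 3·y_press time = 54, 1·y_ink + 3·y_press time = 19.
Solving: y_ink = 7, y_press time = 4.
Shadow price of press time = 4.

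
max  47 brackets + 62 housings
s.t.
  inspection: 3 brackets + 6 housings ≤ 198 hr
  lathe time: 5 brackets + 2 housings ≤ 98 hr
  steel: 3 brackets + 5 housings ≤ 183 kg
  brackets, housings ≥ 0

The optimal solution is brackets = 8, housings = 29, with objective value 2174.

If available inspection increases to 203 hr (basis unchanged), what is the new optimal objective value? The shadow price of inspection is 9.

Δb = 5, so new z* = 2174 + (9)·(5) = 2174 + 45 = 2219.

2219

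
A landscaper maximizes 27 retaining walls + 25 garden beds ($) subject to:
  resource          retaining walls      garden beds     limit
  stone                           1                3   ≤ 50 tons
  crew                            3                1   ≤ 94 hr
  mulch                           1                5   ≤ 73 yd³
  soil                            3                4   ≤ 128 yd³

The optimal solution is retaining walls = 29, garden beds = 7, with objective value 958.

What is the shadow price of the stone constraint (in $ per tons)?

Check each constraint at x*: stone 50/50 (tight); crew 94/94 (tight); mulch 64/73 (slack 9); soil 115/128 (slack 13).
By complementary slackness, y = 0 for the non-binding constraints.
The binding rows give the dual system: 1·y_stone + 3·y_crew = 27 and 3·y_stone + 1·y_crew = 25.
This yields shadow prices y_stone = 6, y_crew = 7.
Shadow price of stone = 6.

6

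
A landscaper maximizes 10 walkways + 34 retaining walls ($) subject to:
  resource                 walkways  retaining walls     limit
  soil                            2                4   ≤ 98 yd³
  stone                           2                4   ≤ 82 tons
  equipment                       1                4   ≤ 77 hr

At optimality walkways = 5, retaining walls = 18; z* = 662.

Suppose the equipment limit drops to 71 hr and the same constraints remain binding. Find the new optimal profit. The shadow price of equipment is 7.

Δb = -6, so new z* = 662 + (7)·(-6) = 662 − 42 = 620.

620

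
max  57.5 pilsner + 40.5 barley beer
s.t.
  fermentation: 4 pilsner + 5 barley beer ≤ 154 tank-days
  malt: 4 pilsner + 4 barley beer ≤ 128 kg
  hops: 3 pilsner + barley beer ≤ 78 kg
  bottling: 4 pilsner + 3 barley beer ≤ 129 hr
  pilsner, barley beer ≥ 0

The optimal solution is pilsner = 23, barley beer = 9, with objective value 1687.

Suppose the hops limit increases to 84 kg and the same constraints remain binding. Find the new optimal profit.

At the optimum: fermentation uses 137 of 154 (slack = 17); malt uses 128 of 128 (binding); hops uses 78 of 78 (binding); bottling uses 119 of 129 (slack = 10).
By complementary slackness, y = 0 for the non-binding constraints.
Dual feasibility on the basic columns requires 4·y_malt + 3·y_hops = 57.5, 4·y_malt + 1·y_hops = 40.5.
Solving: y_malt = 8, y_hops = 8.5.
Δz = y_hops·Δb = 8.5 × (6) = 51, so new z* = 1687 + 51 = 1738.

1738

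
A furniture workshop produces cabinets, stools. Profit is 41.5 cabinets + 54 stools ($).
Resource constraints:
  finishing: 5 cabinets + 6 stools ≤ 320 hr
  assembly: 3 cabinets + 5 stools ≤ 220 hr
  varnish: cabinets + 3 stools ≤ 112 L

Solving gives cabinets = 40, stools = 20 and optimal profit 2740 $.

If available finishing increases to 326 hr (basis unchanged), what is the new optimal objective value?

At the optimum: finishing uses 320 of 320 (binding); assembly uses 220 of 220 (binding); varnish uses 100 of 112 (slack = 12).
Slack constraints have shadow price 0 (complementary slackness).
The binding rows give the dual system: 5·y_finishing + 3·y_assembly = 41.5 and 6·y_finishing + 5·y_assembly = 54.
Solving: y_finishing = 6.5, y_assembly = 3.
Δz = y_finishing·Δb = 6.5 × (6) = 39, so new z* = 2740 + 39 = 2779.

2779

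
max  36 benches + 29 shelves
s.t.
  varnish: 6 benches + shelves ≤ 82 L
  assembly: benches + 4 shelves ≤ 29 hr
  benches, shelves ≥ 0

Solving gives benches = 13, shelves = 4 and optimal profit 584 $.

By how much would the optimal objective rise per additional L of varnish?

5

Both varnish and assembly are binding at x*.
The binding rows give the dual system: 6·y_varnish + 1·y_assembly = 36 and 1·y_varnish + 4·y_assembly = 29.
→ y_varnish = 5 and y_assembly = 6.
Shadow price of varnish = 5.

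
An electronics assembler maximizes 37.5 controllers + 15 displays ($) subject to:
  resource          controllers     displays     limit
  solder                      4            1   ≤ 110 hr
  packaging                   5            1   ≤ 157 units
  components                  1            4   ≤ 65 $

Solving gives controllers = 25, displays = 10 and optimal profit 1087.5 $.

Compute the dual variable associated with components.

Binding: solder and components. Non-binding: packaging (22 unused).
Slack constraints have shadow price 0 (complementary slackness).
The binding rows give the dual system: 4·y_solder + 1·y_components = 37.5 and 1·y_solder + 4·y_components = 15.
→ y_solder = 9 and y_components = 1.5.
Shadow price of components = 1.5.

1.5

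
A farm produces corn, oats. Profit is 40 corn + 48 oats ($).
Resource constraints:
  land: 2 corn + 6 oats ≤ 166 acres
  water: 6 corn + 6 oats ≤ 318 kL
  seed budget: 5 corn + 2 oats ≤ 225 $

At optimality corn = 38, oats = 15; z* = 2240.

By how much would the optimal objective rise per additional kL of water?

Check each constraint at x*: land 166/166 (tight); water 318/318 (tight); seed budget 220/225 (slack 5).
Slack constraints have shadow price 0 (complementary slackness).
Dual feasibility on the basic columns requires 2·y_land + 6·y_water = 40, 6·y_land + 6·y_water = 48.
→ y_land = 2 and y_water = 6.
Shadow price of water = 6.

6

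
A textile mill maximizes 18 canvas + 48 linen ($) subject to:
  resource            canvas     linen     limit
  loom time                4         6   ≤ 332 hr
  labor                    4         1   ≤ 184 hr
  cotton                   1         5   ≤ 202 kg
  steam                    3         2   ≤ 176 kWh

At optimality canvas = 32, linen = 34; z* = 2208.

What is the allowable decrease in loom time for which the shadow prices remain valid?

89.6

Binding constraints: loom time, cotton. The basis is B = [[4,6],[1,5]] with det 14.
Per unit decrease in loom time, x* moves by d = (-0.3571, 0.0714).
The basis stays optimal until canvas reaches 0; allowable decrease = 89.6 hr.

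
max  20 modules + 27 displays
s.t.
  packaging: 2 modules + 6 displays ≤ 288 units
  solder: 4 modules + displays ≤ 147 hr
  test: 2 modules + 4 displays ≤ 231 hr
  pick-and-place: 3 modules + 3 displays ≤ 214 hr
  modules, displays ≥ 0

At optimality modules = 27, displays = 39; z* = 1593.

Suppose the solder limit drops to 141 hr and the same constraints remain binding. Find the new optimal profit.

Binding: packaging and solder. Non-binding: test (21 unused), pick-and-place (16 unused).
Since test, pick-and-place are not tight, their duals are 0.
Dual feasibility on the basic columns requires 2·y_packaging + 4·y_solder = 20, 6·y_packaging + 1·y_solder = 27.
This yields shadow prices y_packaging = 4, y_solder = 3.
Δz = y_solder·Δb = 3 × (-6) = -18, so new z* = 1593 − 18 = 1575.

1575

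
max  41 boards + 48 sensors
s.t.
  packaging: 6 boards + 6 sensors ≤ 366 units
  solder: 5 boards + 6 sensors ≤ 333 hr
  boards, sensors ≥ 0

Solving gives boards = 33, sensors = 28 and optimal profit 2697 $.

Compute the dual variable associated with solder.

Check each constraint at x*: packaging 366/366 (tight); solder 333/333 (tight).
Dual feasibility on the basic columns requires 6·y_packaging + 5·y_solder = 41, 6·y_packaging + 6·y_solder = 48.
→ y_packaging = 1 and y_solder = 7.
Shadow price of solder = 7.

7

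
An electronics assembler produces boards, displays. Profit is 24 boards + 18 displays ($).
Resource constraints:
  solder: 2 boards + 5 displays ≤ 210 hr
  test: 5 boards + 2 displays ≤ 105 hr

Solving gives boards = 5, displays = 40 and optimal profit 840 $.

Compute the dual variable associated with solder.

2

Both solder and test are binding at x*.
The binding rows give the dual system: 2·y_solder + 5·y_test = 24 and 5·y_solder + 2·y_test = 18.
Solving: y_solder = 2, y_test = 4.
Shadow price of solder = 2.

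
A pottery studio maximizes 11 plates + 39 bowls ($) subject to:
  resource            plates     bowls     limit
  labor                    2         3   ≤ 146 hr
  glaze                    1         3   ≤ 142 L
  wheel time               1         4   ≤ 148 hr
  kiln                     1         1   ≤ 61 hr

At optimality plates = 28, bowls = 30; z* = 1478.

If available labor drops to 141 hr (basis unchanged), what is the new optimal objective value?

At the optimum: labor uses 146 of 146 (binding); glaze uses 118 of 142 (slack = 24); wheel time uses 148 of 148 (binding); kiln uses 58 of 61 (slack = 3).
By complementary slackness, y = 0 for the non-binding constraints.
Dual feasibility on the basic columns requires 2·y_labor + 1·y_wheel time = 11, 3·y_labor + 4·y_wheel time = 39.
→ y_labor = 1 and y_wheel time = 9.
Δz = y_labor·Δb = 1 × (-5) = -5, so new z* = 1478 − 5 = 1473.

1473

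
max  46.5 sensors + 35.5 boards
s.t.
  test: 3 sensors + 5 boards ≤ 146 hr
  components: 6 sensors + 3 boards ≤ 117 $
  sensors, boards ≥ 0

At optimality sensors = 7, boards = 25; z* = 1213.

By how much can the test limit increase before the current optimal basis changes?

49

Binding constraints: test, components. The basis is B = [[3,5],[6,3]] with det -21.
Per unit increase in test, x* moves by d = (-0.1429, 0.2857).
The basis stays optimal until sensors reaches 0; allowable increase = 49 hr.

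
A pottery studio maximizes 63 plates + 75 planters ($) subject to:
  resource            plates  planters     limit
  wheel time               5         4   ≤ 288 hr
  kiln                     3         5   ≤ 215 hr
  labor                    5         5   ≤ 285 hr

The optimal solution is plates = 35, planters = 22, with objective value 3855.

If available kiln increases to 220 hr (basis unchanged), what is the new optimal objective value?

Binding: kiln and labor. Non-binding: wheel time (25 unused).
By complementary slackness, y = 0 for the non-binding constraint.
The binding rows give the dual system: 3·y_kiln + 5·y_labor = 63 and 5·y_kiln + 5·y_labor = 75.
→ y_kiln = 6 and y_labor = 9.
Δz = y_kiln·Δb = 6 × (5) = 30, so new z* = 3855 + 30 = 3885.

3885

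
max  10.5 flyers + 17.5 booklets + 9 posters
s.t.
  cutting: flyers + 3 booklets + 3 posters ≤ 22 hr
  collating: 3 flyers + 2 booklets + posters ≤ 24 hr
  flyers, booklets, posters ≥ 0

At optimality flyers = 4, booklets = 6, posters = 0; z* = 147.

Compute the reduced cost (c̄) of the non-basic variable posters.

Check each constraint at x*: cutting 22/22 (tight); collating 24/24 (tight).
Dual feasibility on the basic columns requires 1·y_cutting + 3·y_collating = 10.5, 3·y_cutting + 2·y_collating = 17.5.
Solving: y_cutting = 4.5, y_collating = 2.
Reduced cost of posters: c₃ − yᵀa₃ = 9 − (4.5·3 + 2·1) = 9 − 15.5 = -6.5.

-6.5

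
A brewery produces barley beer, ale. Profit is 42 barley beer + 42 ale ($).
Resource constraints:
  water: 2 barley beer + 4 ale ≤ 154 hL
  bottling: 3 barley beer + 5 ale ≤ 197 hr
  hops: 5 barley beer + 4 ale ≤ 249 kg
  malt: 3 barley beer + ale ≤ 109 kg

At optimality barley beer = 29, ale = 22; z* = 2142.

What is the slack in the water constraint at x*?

8

water used = 2·29 + 4·22 = 146; slack = 154 − 146 = 8.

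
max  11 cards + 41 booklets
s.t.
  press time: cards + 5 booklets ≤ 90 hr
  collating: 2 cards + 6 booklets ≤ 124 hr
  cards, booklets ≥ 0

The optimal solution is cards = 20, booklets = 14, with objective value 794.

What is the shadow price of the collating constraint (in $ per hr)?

Check each constraint at x*: press time 90/90 (tight); collating 124/124 (tight).
The binding rows give the dual system: 1·y_press time + 2·y_collating = 11 and 5·y_press time + 6·y_collating = 41.
This yields shadow prices y_press time = 4, y_collating = 3.5.
Shadow price of collating = 3.5.

3.5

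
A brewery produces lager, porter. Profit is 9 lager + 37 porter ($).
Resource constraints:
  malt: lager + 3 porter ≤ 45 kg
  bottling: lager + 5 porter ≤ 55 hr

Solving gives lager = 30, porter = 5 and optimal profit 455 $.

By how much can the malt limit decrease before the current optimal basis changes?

12

Binding constraints: malt, bottling. The basis is B = [[1,3],[1,5]] with det 2.
Per unit decrease in malt, x* moves by d = (-2.5, 0.5).
The basis stays optimal until lager reaches 0; allowable decrease = 12 kg.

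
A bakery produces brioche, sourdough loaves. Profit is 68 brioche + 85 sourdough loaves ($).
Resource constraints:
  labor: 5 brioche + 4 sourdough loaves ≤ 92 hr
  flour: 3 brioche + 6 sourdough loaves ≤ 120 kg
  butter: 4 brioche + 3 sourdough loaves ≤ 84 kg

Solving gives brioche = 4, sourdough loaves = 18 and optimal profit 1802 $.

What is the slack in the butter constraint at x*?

butter used = 4·4 + 3·18 = 70; slack = 84 − 70 = 14.

14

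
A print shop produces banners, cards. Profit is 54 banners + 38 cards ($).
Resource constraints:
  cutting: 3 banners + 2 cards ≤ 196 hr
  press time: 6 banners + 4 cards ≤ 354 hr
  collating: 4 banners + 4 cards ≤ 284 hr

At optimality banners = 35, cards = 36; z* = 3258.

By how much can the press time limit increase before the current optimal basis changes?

Binding constraints: press time, collating. The basis is B = [[6,4],[4,4]] with det 8.
Per unit increase in press time, x* moves by d = (0.5, -0.5).
The basis stays optimal until cutting becomes binding; allowable increase = 38 hr.

38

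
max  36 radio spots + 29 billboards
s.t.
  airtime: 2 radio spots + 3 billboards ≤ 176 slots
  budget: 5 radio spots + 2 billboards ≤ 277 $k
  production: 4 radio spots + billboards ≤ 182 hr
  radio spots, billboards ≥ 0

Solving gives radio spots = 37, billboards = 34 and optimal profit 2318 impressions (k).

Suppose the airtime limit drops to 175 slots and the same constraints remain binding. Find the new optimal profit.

2310

Check each constraint at x*: airtime 176/176 (tight); budget 253/277 (slack 24); production 182/182 (tight).
Since budget is not tight, its dual is 0.
From A_Bᵀ y = c: 2·y_airtime + 4·y_production = 36; 3·y_airtime + 1·y_production = 29.
Solving: y_airtime = 8, y_production = 5.
Δz = y_airtime·Δb = 8 × (-1) = -8, so new z* = 2318 − 8 = 2310.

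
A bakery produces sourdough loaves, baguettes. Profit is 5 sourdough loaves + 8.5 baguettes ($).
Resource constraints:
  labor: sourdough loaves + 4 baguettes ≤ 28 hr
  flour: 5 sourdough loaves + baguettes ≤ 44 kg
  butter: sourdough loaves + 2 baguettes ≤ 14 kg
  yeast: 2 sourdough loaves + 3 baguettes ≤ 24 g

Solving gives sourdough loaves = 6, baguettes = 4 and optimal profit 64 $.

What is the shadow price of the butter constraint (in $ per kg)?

At the optimum: labor uses 22 of 28 (slack = 6); flour uses 34 of 44 (slack = 10); butter uses 14 of 14 (binding); yeast uses 24 of 24 (binding).
Slack constraints have shadow price 0 (complementary slackness).
From A_Bᵀ y = c: 1·y_butter + 2·y_yeast = 5; 2·y_butter + 3·y_yeast = 8.5.
Solving: y_butter = 2, y_yeast = 1.5.
Shadow price of butter = 2.

2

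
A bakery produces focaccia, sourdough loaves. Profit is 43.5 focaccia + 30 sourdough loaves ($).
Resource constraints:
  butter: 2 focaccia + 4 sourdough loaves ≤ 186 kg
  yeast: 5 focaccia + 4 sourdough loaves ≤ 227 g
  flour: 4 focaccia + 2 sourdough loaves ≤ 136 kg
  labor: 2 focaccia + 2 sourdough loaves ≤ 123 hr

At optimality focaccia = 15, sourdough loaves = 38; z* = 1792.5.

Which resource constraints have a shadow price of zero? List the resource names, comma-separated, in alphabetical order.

butter, labor

butter: 182/186 (slack 4)
yeast: 227/227 (binding)
flour: 136/136 (binding)
labor: 106/123 (slack 17)
By complementary slackness, a constraint with positive slack has shadow price 0 → butter, labor.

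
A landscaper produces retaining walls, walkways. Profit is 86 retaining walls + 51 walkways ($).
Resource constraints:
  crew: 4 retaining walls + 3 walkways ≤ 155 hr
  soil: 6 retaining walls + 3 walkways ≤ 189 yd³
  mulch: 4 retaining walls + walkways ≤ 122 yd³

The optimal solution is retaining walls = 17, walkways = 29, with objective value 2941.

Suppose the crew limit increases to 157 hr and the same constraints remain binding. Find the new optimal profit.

Binding: crew and soil. Non-binding: mulch (25 unused).
Since mulch is not tight, its dual is 0.
From A_Bᵀ y = c: 4·y_crew + 6·y_soil = 86; 3·y_crew + 3·y_soil = 51.
This yields shadow prices y_crew = 8, y_soil = 9.
Δz = y_crew·Δb = 8 × (2) = 16, so new z* = 2941 + 16 = 2957.

2957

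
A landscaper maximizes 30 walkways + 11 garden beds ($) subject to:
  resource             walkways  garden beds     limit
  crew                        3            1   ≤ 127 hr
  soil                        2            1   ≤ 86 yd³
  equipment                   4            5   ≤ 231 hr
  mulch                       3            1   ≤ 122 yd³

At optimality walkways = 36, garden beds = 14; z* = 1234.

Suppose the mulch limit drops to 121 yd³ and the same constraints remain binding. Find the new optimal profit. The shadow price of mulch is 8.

Δb = -1, so new z* = 1234 + (8)·(-1) = 1234 − 8 = 1226.

1226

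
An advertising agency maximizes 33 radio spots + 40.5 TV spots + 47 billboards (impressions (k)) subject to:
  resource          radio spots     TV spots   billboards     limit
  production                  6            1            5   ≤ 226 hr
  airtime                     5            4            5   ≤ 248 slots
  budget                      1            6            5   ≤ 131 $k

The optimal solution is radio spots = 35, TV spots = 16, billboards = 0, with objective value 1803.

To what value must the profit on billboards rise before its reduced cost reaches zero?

52.5

At the optimum: production uses 226 of 226 (binding); airtime uses 239 of 248 (slack = 9); budget uses 131 of 131 (binding).
By complementary slackness, y = 0 for the non-binding constraint.
The binding rows give the dual system: 6·y_production + 1·y_budget = 33 and 1·y_production + 6·y_budget = 40.5.
Solving: y_production = 4.5, y_budget = 6.
billboards enters the basis when its profit ≥ yᵀa₃ = 4.5·5 + 6·5 = 52.5.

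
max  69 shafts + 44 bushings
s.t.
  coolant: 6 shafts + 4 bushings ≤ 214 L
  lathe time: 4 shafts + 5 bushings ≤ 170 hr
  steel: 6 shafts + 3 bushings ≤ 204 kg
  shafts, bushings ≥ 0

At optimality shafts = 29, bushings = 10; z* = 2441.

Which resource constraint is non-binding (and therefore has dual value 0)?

lathe time

coolant: 214/214 (binding)
lathe time: 166/170 (slack 4)
steel: 204/204 (binding)
By complementary slackness, a constraint with positive slack has shadow price 0 → lathe time.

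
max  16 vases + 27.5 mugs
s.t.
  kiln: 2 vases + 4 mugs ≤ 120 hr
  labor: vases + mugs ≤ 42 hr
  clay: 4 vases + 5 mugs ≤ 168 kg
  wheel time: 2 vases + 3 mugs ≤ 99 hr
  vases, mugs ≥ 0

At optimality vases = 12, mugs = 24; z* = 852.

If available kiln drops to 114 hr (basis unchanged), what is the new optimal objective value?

822

Check each constraint at x*: kiln 120/120 (tight); labor 36/42 (slack 6); clay 168/168 (tight); wheel time 96/99 (slack 3).
Slack constraints have shadow price 0 (complementary slackness).
From A_Bᵀ y = c: 2·y_kiln + 4·y_clay = 16; 4·y_kiln + 5·y_clay = 27.5.
→ y_kiln = 5 and y_clay = 1.5.
Δz = y_kiln·Δb = 5 × (-6) = -30, so new z* = 852 − 30 = 822.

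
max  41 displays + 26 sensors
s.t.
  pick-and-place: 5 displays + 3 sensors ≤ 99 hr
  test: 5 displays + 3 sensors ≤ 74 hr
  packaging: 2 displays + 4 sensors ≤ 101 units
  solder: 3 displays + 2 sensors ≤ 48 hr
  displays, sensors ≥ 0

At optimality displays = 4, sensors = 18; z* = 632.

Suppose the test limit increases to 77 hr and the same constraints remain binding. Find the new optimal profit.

644

At the optimum: pick-and-place uses 74 of 99 (slack = 25); test uses 74 of 74 (binding); packaging uses 80 of 101 (slack = 21); solder uses 48 of 48 (binding).
Slack constraints have shadow price 0 (complementary slackness).
The binding rows give the dual system: 5·y_test + 3·y_solder = 41 and 3·y_test + 2·y_solder = 26.
→ y_test = 4 and y_solder = 7.
Δz = y_test·Δb = 4 × (3) = 12, so new z* = 632 + 12 = 644.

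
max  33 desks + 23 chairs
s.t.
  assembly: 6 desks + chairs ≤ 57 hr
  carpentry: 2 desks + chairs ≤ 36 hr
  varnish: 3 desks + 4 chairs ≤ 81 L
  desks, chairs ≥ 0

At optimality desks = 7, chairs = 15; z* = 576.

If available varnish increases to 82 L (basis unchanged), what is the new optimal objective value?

Check each constraint at x*: assembly 57/57 (tight); carpentry 29/36 (slack 7); varnish 81/81 (tight).
Since carpentry is not tight, its dual is 0.
From A_Bᵀ y = c: 6·y_assembly + 3·y_varnish = 33; 1·y_assembly + 4·y_varnish = 23.
This yields shadow prices y_assembly = 3, y_varnish = 5.
Δz = y_varnish·Δb = 5 × (1) = 5, so new z* = 576 + 5 = 581.

581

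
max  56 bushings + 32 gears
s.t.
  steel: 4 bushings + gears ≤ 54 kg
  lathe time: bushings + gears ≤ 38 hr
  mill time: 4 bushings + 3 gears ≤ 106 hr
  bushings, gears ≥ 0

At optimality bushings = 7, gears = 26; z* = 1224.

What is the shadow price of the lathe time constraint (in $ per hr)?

Check each constraint at x*: steel 54/54 (tight); lathe time 33/38 (slack 5); mill time 106/106 (tight).
By complementary slackness, y = 0 for the non-binding constraint.
From A_Bᵀ y = c: 4·y_steel + 4·y_mill time = 56; 1·y_steel + 3·y_mill time = 32.
→ y_steel = 5 and y_mill time = 9.
Shadow price of lathe time = 0.

0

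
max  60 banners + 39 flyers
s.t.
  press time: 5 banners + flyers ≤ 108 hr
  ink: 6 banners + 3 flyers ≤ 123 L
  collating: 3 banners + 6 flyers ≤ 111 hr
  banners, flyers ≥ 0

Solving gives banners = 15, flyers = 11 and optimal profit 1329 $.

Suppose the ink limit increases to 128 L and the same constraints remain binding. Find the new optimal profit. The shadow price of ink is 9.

1374

Δb = 5, so new z* = 1329 + (9)·(5) = 1329 + 45 = 1374.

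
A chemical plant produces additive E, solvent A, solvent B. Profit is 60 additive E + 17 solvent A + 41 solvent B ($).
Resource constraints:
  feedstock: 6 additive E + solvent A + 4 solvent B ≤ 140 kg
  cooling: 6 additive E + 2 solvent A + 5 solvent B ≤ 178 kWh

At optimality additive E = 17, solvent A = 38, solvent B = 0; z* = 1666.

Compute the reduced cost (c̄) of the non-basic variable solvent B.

-6

Both feedstock and cooling are binding at x*.
From A_Bᵀ y = c: 6·y_feedstock + 6·y_cooling = 60; 1·y_feedstock + 2·y_cooling = 17.
Solving: y_feedstock = 3, y_cooling = 7.
Reduced cost of solvent B: c₃ − yᵀa₃ = 41 − (3·4 + 7·5) = 41 − 47 = -6.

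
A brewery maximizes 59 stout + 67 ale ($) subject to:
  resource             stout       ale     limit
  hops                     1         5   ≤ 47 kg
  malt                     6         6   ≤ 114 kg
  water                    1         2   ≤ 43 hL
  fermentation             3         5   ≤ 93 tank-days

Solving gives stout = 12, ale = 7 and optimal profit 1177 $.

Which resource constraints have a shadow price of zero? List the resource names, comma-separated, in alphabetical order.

fermentation, water

hops: 47/47 (binding)
malt: 114/114 (binding)
water: 26/43 (slack 17)
fermentation: 71/93 (slack 22)
By complementary slackness, a constraint with positive slack has shadow price 0 → fermentation, water.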